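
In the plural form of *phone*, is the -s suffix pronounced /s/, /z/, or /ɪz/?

The stem *phone* ends in a voiced non-sibilant sound.
The plural suffix surfaces as /ɪz/ after sibilants, /s/ after other voiceless consonants, and /z/ after other voiced sounds.
So the plural -s on *phone* is pronounced /z/.

/z/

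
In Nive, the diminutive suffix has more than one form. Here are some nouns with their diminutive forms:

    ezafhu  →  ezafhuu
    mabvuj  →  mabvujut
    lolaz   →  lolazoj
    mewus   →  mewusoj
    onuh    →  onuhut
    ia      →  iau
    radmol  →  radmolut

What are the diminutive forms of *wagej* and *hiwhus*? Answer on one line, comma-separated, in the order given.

wagejut, hiwhusoj

The alternation tracks the final sound of the stem — -oj when the stem ends in a sibilant (*lolaz*, *mewus*); -ut when the stem ends in a non-sibilant consonant (*mabvuj*, *onuh*, *radmol*); -u when the stem ends in a vowel (*ezafhu*, *ia*).
*wagej* — final sound /j/ (a non-sibilant consonant) → -ut → *wagejut*.
*hiwhus*: final sound = /s/, a sibilant → -oj → *hiwhusoj*.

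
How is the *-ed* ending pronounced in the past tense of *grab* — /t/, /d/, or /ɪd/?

The stem *grab* ends in a voiced sound other than /d/.
The -ed suffix is realized as /ɪd/ after /t, d/; as /t/ after other voiceless consonants; and as /d/ after other voiced sounds.
So -ed on *grab* is pronounced /d/.

/d/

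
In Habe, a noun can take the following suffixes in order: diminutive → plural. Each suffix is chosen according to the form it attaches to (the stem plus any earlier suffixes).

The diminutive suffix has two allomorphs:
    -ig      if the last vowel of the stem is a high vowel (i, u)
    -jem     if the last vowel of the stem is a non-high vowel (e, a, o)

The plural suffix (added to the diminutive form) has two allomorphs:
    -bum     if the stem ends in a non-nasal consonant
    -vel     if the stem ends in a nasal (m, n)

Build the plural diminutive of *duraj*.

*duraj* — last vowel /a/ (a non-high vowel) → -jem → *durajjem*.
The diminutive form *durajjem*: final consonant = /m/, a nasal → -vel → *durajjemvel*.

durajjemvel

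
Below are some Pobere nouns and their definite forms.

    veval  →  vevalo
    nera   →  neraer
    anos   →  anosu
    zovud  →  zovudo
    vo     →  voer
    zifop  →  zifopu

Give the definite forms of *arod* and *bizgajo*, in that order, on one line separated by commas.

Looking at the final sound of each stem: -u when the stem ends in a voiceless consonant (*anos*, *zifop*); -o when the stem ends in a voiced consonant (*veval*, *zovud*); -er when the stem ends in a vowel (*nera*, *vo*).
Since the final sound of *arod* is /d/ (a voiced consonant), it takes -o, giving *arodo*.
*bizgajo*: final sound = /o/, a vowel → -er → *bizgajoer*.

arodo, bizgajoer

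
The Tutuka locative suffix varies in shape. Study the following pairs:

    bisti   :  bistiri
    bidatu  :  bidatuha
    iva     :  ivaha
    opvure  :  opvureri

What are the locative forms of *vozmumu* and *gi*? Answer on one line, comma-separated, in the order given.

vozmumuha, giri

The pattern is front/back vowel harmony: -ri when the last vowel of the stem is a front vowel (*bisti*, *opvure*); -ha when the last vowel of the stem is a back vowel (*bidatu*, *iva*).
The last vowel of *vozmumu* is /u/, which is a back vowel, so the suffix is -ha, giving *vozmumuha*.
*gi* — last vowel /i/ (a front vowel) → -ri → *giri*.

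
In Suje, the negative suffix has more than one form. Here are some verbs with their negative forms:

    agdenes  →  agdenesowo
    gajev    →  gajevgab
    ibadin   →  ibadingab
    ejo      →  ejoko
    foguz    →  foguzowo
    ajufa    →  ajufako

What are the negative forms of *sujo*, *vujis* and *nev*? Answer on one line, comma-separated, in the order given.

The alternation tracks the final sound of the stem — -owo when the stem ends in a sibilant (*agdenes*, *foguz*); -gab when the stem ends in a non-sibilant consonant (*gajev*, *ibadin*); -ko when the stem ends in a vowel (*ejo*, *ajufa*).
*sujo*: final sound = /o/, a vowel → -ko → *sujoko*.
*vujis*: final sound = /s/, a sibilant → -owo → *vujisowo*.
The final sound of *nev* is /v/, which is a non-sibilant consonant, so the suffix is -gab, giving *nevgab*.

sujoko, vujisowo, nevgab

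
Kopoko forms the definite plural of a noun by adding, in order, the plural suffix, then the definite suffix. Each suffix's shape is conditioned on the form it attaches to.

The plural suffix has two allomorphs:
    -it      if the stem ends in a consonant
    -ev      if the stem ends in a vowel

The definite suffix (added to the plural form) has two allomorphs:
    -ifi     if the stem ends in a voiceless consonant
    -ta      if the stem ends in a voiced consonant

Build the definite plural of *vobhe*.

*vobhe*: final sound = /e/, a vowel → -ev → *vobheev*.
The final consonant of the plural form *vobheev* is /v/, which is voiced, so the definite suffix is -ta, giving *vobheevta*.

vobheevta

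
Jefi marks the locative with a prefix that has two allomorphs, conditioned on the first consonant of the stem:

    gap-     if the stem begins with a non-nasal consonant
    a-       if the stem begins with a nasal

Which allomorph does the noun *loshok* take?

gap-

*loshok*: first consonant = /l/, non-nasal → gap-.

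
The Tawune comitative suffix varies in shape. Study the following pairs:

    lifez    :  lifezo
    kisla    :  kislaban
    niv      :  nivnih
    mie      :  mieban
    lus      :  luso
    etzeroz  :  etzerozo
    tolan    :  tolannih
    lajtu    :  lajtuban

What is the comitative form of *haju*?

hajuban

The alternation tracks the final sound of the stem — -o when the stem ends in a sibilant (*lifez*, *lus*, *etzeroz*); -nih when the stem ends in a non-sibilant consonant (*niv*, *tolan*); -ban when the stem ends in a vowel (*kisla*, *mie*, *lajtu*).
*haju* — final sound /u/ (a vowel) → -ban → *hajuban*.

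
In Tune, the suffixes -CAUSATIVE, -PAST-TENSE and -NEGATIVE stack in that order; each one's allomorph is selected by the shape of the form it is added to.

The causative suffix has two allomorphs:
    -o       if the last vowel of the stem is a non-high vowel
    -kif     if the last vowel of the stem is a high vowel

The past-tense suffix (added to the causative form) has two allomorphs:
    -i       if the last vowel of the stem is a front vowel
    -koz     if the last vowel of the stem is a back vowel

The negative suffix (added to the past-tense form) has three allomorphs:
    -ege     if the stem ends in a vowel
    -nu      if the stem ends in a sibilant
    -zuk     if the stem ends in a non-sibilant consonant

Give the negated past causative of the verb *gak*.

gakokoznu

*gak* — last vowel /a/ (a non-high vowel) → -o → *gako*.
The causative form *gako*: last vowel = /o/, a back vowel → -koz → *gakokoz*.
The past-tense form *gakokoz*: final sound = /z/, a sibilant → -nu → *gakokoznu*.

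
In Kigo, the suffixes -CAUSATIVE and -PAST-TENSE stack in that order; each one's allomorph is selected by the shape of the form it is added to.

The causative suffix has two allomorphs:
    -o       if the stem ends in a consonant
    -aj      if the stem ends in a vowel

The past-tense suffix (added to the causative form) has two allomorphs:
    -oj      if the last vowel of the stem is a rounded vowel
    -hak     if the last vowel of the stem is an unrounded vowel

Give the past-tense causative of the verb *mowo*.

Since the final sound of *mowo* is /o/ (a vowel), it takes -aj, giving *mowoaj*.
The causative form *mowoaj*: last vowel = /a/, an unrounded vowel → -hak → *mowoajhak*.

mowoajhak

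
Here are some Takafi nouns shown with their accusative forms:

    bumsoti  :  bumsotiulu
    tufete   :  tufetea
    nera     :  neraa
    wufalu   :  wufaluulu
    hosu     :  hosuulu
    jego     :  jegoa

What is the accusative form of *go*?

goa

The alternation tracks the last vowel of the stem — -ulu when the last vowel of the stem is a high vowel (*bumsoti*, *wufalu*, *hosu*); -a when the last vowel of the stem is a non-high vowel (*tufete*, *nera*, *jego*).
The last vowel of *go* is /o/, which is a non-high vowel, so the suffix is -a, giving *goa*.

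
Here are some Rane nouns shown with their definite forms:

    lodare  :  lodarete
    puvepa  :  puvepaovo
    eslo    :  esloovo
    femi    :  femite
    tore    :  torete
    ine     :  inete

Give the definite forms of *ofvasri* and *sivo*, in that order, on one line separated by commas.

Looking at the last vowel of each stem: -te when the last vowel of the stem is a front vowel (*lodare*, *femi*, *tore*, *ine*); -ovo when the last vowel of the stem is a back vowel (*puvepa*, *eslo*).
*ofvasri*: last vowel = /i/, a front vowel → -te → *ofvasrite*.
Since the last vowel of *sivo* is /o/ (a back vowel), it takes -ovo, giving *sivoovo*.

ofvasrite, sivoovo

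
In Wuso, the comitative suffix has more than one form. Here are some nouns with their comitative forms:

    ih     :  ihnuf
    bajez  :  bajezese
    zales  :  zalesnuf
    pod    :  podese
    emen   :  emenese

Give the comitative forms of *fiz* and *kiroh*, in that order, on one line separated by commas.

fizese, kirohnuf

The suffix is conditioned by the final consonant: -nuf when the stem ends in a voiceless consonant (*ih*, *zales*); -ese when the stem ends in a voiced consonant (*bajez*, *pod*, *emen*).
Since the final consonant of *fiz* is /z/ (voiced), it takes -ese, giving *fizese*.
Since the final consonant of *kiroh* is /h/ (voiceless), it takes -nuf, giving *kirohnuf*.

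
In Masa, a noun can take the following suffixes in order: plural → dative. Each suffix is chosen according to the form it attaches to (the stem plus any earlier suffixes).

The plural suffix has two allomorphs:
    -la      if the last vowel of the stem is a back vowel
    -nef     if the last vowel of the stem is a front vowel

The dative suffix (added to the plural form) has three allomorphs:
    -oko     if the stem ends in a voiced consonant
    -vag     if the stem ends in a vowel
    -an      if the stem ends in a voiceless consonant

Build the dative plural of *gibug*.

*gibug* — last vowel /u/ (a back vowel) → -la → *gibugla*.
The plural form *gibugla*: final sound = /a/, a vowel → -vag → *gibuglavag*.

gibuglavag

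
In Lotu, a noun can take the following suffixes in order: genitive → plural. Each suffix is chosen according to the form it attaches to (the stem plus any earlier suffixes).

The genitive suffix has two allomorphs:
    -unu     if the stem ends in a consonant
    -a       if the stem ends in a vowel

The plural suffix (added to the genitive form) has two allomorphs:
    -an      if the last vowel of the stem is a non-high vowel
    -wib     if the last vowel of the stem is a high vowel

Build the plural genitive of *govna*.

The final sound of *govna* is /a/, which is a vowel, so the genitive suffix is -a, giving *govnaa*.
The last vowel of the genitive form *govnaa* is /a/, which is a non-high vowel, so the plural suffix is -an, giving *govnaaan*.

govnaaan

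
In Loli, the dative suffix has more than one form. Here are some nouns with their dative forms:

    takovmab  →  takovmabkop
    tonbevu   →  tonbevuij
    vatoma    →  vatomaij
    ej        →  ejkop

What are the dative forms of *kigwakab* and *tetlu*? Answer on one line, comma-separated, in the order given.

The alternation tracks the final sound of the stem — -kop when the stem ends in a consonant (*takovmab*, *ej*); -ij when the stem ends in a vowel (*tonbevu*, *vatoma*).
*kigwakab* — final sound /b/ (a consonant) → -kop → *kigwakabkop*.
The final sound of *tetlu* is /u/, which is a vowel, so the suffix is -ij, giving *tetluij*.

kigwakabkop, tetluij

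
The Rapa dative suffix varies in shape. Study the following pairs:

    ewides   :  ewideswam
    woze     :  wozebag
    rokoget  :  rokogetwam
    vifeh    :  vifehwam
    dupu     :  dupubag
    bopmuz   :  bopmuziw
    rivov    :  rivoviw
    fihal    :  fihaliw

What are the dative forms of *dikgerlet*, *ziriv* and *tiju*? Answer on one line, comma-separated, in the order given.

The suffix is conditioned by the final sound: -wam when the stem ends in a voiceless consonant (*ewides*, *rokoget*, *vifeh*); -iw when the stem ends in a voiced consonant (*bopmuz*, *rivov*, *fihal*); -bag when the stem ends in a vowel (*woze*, *dupu*).
*dikgerlet* — final sound /t/ (a voiceless consonant) → -wam → *dikgerletwam*.
*ziriv* — final sound /v/ (a voiced consonant) → -iw → *ziriviw*.
*tiju* — final sound /u/ (a vowel) → -bag → *tijubag*.

dikgerletwam, ziriviw, tijubag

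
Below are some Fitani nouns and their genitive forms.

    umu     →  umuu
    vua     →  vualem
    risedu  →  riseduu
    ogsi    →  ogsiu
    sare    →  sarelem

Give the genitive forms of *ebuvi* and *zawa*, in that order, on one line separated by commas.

Looking at the last vowel of each stem: -u when the last vowel of the stem is a high vowel (*umu*, *risedu*, *ogsi*); -lem when the last vowel of the stem is a non-high vowel (*vua*, *sare*).
Since the last vowel of *ebuvi* is /i/ (a high vowel), it takes -u, giving *ebuviu*.
*zawa*: last vowel = /a/, a non-high vowel → -lem → *zawalem*.

ebuviu, zawalem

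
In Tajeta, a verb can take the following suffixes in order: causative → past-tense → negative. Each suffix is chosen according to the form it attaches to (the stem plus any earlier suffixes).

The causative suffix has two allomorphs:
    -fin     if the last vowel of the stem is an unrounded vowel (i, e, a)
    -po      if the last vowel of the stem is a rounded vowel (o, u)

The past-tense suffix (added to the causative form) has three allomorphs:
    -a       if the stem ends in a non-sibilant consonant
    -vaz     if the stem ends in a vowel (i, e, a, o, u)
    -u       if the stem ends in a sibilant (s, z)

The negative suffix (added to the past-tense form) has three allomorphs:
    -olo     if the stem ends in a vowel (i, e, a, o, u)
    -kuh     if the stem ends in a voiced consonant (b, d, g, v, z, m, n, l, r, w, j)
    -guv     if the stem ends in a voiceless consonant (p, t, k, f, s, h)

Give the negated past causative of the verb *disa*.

disafinaolo

*disa* — last vowel /a/ (an unrounded vowel) → -fin → *disafin*.
The final sound of the causative form *disafin* is /n/, which is a non-sibilant consonant, so the past-tense suffix is -a, giving *disafina*.
The past-tense form *disafina* — final sound /a/ (a vowel) → -olo → *disafinaolo*.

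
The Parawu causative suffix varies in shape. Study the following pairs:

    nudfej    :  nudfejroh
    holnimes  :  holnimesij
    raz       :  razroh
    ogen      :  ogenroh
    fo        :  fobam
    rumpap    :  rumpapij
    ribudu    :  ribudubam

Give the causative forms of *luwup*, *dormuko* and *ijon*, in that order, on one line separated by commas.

luwupij, dormukobam, ijonroh

Looking at the final sound of each stem: -ij when the stem ends in a voiceless consonant (*holnimes*, *rumpap*); -roh when the stem ends in a voiced consonant (*nudfej*, *raz*, *ogen*); -bam when the stem ends in a vowel (*fo*, *ribudu*).
*luwup*: final sound = /p/, a voiceless consonant → -ij → *luwupij*.
The final sound of *dormuko* is /o/, which is a vowel, so the suffix is -bam, giving *dormukobam*.
*ijon* — final sound /n/ (a voiced consonant) → -roh → *ijonroh*.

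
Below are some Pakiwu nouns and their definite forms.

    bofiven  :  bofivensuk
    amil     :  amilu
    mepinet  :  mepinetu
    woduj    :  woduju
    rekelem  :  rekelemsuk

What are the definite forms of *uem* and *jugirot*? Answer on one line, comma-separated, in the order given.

uemsuk, jugirotu

The pattern is nasality of the final consonant: -suk when the stem ends in a nasal (*bofiven*, *rekelem*); -u when the stem ends in a non-nasal consonant (*amil*, *mepinet*, *woduj*).
*uem* — final consonant /m/ (a nasal) → -suk → *uemsuk*.
*jugirot* — final consonant /t/ (non-nasal) → -u → *jugirotu*.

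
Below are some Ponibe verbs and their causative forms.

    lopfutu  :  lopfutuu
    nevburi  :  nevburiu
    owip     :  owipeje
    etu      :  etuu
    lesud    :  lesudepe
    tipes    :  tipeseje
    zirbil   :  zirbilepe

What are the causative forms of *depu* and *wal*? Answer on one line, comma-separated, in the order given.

depuu, walepe

The suffix is conditioned by the final sound: -eje when the stem ends in a voiceless consonant (*owip*, *tipes*); -epe when the stem ends in a voiced consonant (*lesud*, *zirbil*); -u when the stem ends in a vowel (*lopfutu*, *nevburi*, *etu*).
*depu* — final sound /u/ (a vowel) → -u → *depuu*.
*wal* — final sound /l/ (a voiced consonant) → -epe → *walepe*.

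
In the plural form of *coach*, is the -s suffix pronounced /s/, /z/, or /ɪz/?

/ɪz/

The stem *coach* ends in a sibilant (/s, z, ʃ, ʒ, tʃ, dʒ/).
The plural suffix surfaces as /ɪz/ after sibilants, /s/ after other voiceless consonants, and /z/ after other voiced sounds.
So the plural -s on *coach* is pronounced /ɪz/.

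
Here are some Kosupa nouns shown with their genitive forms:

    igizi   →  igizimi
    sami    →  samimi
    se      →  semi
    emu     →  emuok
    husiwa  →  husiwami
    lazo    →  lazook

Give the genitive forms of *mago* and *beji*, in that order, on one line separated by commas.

magook, bejimi

The alternation tracks the last vowel of the stem — -ok when the last vowel of the stem is a rounded vowel (*emu*, *lazo*); -mi when the last vowel of the stem is an unrounded vowel (*igizi*, *sami*, *se*, *husiwa*).
Since the last vowel of *mago* is /o/ (a rounded vowel), it takes -ok, giving *magook*.
*beji*: last vowel = /i/, an unrounded vowel → -mi → *bejimi*.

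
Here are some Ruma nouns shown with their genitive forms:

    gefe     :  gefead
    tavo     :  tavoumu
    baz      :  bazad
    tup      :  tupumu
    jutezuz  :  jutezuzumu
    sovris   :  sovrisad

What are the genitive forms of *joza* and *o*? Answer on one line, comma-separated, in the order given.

jozaad, oumu

The alternation tracks the last vowel of the stem — -umu when the last vowel of the stem is a rounded vowel (*tavo*, *tup*, *jutezuz*); -ad when the last vowel of the stem is an unrounded vowel (*gefe*, *baz*, *sovris*).
The last vowel of *joza* is /a/, which is an unrounded vowel, so the suffix is -ad, giving *jozaad*.
Since the last vowel of *o* is /o/ (a rounded vowel), it takes -umu, giving *oumu*.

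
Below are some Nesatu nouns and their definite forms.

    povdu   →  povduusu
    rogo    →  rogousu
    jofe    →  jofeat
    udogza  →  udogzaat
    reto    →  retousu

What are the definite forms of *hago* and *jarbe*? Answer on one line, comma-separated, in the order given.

The alternation tracks the last vowel of the stem — -usu when the last vowel of the stem is a rounded vowel (*povdu*, *rogo*, *reto*); -at when the last vowel of the stem is an unrounded vowel (*jofe*, *udogza*).
*hago* — last vowel /o/ (a rounded vowel) → -usu → *hagousu*.
The last vowel of *jarbe* is /e/, which is an unrounded vowel, so the suffix is -at, giving *jarbeat*.

hagousu, jarbeat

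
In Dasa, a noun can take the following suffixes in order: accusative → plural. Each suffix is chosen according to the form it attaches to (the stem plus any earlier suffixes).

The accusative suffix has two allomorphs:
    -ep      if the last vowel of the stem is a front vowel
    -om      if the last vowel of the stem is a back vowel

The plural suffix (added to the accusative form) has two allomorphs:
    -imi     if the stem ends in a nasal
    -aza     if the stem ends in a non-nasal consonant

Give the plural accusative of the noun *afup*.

*afup* — last vowel /u/ (a back vowel) → -om → *afupom*.
The final consonant of the accusative form *afupom* is /m/, which is a nasal, so the plural suffix is -imi, giving *afupomimi*.

afupomimi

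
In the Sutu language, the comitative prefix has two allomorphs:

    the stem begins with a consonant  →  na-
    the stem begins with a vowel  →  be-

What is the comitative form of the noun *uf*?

beuf

*uf*: first sound = /u/, a vowel → be- → *beuf*.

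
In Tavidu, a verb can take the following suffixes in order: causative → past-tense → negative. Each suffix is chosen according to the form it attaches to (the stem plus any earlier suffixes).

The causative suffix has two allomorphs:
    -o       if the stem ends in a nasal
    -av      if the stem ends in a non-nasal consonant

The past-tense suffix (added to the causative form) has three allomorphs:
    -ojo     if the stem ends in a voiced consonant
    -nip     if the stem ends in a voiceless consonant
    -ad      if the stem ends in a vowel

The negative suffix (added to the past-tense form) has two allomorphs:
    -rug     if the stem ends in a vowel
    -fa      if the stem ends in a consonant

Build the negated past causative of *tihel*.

*tihel* — final consonant /l/ (non-nasal) → -av → *tihelav*.
The causative form *tihelav* — final sound /v/ (a voiced consonant) → -ojo → *tihelavojo*.
The past-tense form *tihelavojo* — final sound /o/ (a vowel) → -rug → *tihelavojorug*.

tihelavojorug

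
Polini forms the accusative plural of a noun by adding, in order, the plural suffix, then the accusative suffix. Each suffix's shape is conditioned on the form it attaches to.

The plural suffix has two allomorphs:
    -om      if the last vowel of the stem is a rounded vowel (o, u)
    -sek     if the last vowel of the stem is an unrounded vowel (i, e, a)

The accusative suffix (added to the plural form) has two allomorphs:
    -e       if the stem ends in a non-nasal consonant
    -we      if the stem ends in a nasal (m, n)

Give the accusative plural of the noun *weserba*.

*weserba* — last vowel /a/ (an unrounded vowel) → -sek → *weserbasek*.
Since the final consonant of the plural form *weserbasek* is /k/ (non-nasal), it takes -e, giving *weserbaseke*.

weserbaseke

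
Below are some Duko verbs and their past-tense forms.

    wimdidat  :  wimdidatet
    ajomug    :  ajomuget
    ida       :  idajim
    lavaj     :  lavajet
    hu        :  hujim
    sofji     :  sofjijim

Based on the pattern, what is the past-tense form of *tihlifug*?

tihlifuget

The suffix is conditioned by the final sound: -et when the stem ends in a consonant (*wimdidat*, *ajomug*, *lavaj*); -jim when the stem ends in a vowel (*ida*, *hu*, *sofji*).
The final sound of *tihlifug* is /g/, which is a consonant, so the suffix is -et, giving *tihlifuget*.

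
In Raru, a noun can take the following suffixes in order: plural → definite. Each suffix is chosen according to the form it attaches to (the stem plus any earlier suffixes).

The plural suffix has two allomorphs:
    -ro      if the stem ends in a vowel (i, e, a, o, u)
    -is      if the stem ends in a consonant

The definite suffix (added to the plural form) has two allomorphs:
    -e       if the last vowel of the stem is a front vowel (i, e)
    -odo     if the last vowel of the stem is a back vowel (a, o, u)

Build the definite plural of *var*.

varise

*var* — final sound /r/ (a consonant) → -is → *varis*.
The plural form *varis*: last vowel = /i/, a front vowel → -e → *varise*.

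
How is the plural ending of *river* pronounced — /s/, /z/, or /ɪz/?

The stem *river* ends in a voiced non-sibilant sound.
The plural suffix surfaces as /ɪz/ after sibilants, /s/ after other voiceless consonants, and /z/ after other voiced sounds.
So the plural -s on *river* is pronounced /z/.

/z/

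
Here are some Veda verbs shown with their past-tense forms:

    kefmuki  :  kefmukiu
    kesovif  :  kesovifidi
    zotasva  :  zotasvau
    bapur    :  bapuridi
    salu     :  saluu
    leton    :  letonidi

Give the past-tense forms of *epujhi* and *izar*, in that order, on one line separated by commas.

epujhiu, izaridi

Looking at the final sound of each stem: -idi when the stem ends in a consonant (*kesovif*, *bapur*, *leton*); -u when the stem ends in a vowel (*kefmuki*, *zotasva*, *salu*).
*epujhi*: final sound = /i/, a vowel → -u → *epujhiu*.
*izar* — final sound /r/ (a consonant) → -idi → *izaridi*.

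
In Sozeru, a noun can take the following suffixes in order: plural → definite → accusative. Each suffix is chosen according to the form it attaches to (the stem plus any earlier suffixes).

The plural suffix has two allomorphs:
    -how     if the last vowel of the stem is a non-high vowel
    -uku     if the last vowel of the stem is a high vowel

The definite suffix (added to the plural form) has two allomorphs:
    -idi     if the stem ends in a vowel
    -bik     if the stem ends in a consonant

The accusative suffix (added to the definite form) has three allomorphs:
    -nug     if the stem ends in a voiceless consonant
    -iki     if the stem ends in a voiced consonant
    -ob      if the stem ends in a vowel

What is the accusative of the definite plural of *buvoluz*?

*buvoluz* — last vowel /u/ (a high vowel) → -uku → *buvoluzuku*.
Since the final sound of the plural form *buvoluzuku* is /u/ (a vowel), it takes -idi, giving *buvoluzukuidi*.
Since the final sound of the definite form *buvoluzukuidi* is /i/ (a vowel), it takes -ob, giving *buvoluzukuidiob*.

buvoluzukuidiob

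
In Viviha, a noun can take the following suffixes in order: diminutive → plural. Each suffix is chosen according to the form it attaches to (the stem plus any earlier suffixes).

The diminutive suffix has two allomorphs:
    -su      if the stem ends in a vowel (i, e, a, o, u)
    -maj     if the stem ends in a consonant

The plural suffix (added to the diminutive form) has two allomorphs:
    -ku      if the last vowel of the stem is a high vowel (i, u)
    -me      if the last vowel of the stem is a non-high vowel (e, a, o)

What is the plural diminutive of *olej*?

The final sound of *olej* is /j/, which is a consonant, so the diminutive suffix is -maj, giving *olejmaj*.
Since the last vowel of the diminutive form *olejmaj* is /a/ (a non-high vowel), it takes -me, giving *olejmajme*.

olejmajme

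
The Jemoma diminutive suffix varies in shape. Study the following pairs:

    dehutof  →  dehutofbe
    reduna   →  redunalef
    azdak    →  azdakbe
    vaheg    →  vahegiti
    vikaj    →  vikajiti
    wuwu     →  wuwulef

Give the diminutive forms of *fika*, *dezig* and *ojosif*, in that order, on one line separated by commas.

The suffix is conditioned by the final sound: -be when the stem ends in a voiceless consonant (*dehutof*, *azdak*); -iti when the stem ends in a voiced consonant (*vaheg*, *vikaj*); -lef when the stem ends in a vowel (*reduna*, *wuwu*).
*fika*: final sound = /a/, a vowel → -lef → *fikalef*.
*dezig*: final sound = /g/, a voiced consonant → -iti → *dezigiti*.
*ojosif* — final sound /f/ (a voiceless consonant) → -be → *ojosifbe*.

fikalef, dezigiti, ojosifbe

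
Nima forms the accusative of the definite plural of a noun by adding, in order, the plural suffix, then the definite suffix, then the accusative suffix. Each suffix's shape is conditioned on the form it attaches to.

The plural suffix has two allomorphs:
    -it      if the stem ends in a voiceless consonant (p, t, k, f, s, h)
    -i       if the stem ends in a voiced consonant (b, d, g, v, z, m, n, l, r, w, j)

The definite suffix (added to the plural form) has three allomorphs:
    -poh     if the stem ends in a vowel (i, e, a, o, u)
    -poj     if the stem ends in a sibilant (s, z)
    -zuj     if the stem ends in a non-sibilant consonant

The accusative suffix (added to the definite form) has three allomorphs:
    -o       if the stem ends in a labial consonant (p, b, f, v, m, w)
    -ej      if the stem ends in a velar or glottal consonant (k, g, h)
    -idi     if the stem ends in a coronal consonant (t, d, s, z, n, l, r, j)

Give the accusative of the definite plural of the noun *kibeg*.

kibegipohej

The final consonant of *kibeg* is /g/, which is voiced, so the plural suffix is -i, giving *kibegi*.
The final sound of the plural form *kibegi* is /i/, which is a vowel, so the definite suffix is -poh, giving *kibegipoh*.
Since the final consonant of the definite form *kibegipoh* is /h/ (velar/glottal), it takes -ej, giving *kibegipohej*.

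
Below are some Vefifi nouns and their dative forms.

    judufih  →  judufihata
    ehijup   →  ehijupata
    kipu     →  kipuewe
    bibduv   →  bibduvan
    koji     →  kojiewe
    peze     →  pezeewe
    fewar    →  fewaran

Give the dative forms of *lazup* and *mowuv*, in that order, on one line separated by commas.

lazupata, mowuvan

Looking at the final sound of each stem: -ata when the stem ends in a voiceless consonant (*judufih*, *ehijup*); -an when the stem ends in a voiced consonant (*bibduv*, *fewar*); -ewe when the stem ends in a vowel (*kipu*, *koji*, *peze*).
*lazup* — final sound /p/ (a voiceless consonant) → -ata → *lazupata*.
The final sound of *mowuv* is /v/, which is a voiced consonant, so the suffix is -an, giving *mowuvan*.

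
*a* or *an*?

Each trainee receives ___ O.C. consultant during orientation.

The indefinite article is chosen by the initial *sound* of the following word, not its spelling.
The initialism *O.C.* is read letter by letter; the first letter, O, is pronounced /oʊ/, which begins with a vowel sound.
So the article is *an*: Each trainee receives an O.C. consultant during orientation.

an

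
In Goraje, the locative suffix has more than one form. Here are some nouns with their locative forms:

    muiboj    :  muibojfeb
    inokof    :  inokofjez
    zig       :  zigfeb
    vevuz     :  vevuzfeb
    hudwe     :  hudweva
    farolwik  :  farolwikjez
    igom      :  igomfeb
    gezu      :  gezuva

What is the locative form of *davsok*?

Looking at the final sound of each stem: -jez when the stem ends in a voiceless consonant (*inokof*, *farolwik*); -feb when the stem ends in a voiced consonant (*muiboj*, *zig*, *vevuz*, *igom*); -va when the stem ends in a vowel (*hudwe*, *gezu*).
Since the final sound of *davsok* is /k/ (a voiceless consonant), it takes -jez, giving *davsokjez*.

davsokjez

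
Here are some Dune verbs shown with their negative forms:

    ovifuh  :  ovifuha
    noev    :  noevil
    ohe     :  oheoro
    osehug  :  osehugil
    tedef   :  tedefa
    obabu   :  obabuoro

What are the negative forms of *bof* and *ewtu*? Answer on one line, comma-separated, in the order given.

The alternation tracks the final sound of the stem — -a when the stem ends in a voiceless consonant (*ovifuh*, *tedef*); -il when the stem ends in a voiced consonant (*noev*, *osehug*); -oro when the stem ends in a vowel (*ohe*, *obabu*).
*bof*: final sound = /f/, a voiceless consonant → -a → *bofa*.
Since the final sound of *ewtu* is /u/ (a vowel), it takes -oro, giving *ewtuoro*.

bofa, ewtuoro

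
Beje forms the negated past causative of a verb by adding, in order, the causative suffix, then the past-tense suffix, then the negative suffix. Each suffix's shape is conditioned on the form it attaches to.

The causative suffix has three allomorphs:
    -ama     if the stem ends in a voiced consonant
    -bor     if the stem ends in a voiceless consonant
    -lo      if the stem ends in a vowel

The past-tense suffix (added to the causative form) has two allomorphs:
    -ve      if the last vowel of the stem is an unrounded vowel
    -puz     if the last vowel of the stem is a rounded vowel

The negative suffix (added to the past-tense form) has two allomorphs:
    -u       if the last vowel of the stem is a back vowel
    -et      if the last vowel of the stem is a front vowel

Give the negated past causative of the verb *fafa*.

fafalopuzu

*fafa*: final sound = /a/, a vowel → -lo → *fafalo*.
Since the last vowel of the causative form *fafalo* is /o/ (a rounded vowel), it takes -puz, giving *fafalopuz*.
The past-tense form *fafalopuz*: last vowel = /u/, a back vowel → -u → *fafalopuzu*.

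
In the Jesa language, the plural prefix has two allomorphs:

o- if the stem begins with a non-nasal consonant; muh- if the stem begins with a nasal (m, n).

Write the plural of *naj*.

muhnaj

*naj*: first consonant = /n/, a nasal → muh- → *muhnaj*.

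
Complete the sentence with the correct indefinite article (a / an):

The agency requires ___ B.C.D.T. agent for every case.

a

The indefinite article is chosen by the initial *sound* of the following word, not its spelling.
The initialism *B.C.D.T.* is read letter by letter; the first letter, B, is pronounced /biː/, which begins with a consonant sound.
So the article is *a*: The agency requires a B.C.D.T. agent for every case.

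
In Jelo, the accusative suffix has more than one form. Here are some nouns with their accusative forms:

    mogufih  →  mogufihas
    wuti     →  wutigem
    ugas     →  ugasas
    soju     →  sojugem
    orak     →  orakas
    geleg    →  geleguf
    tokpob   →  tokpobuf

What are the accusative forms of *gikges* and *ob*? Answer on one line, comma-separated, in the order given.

gikgesas, obuf

The suffix is conditioned by the final sound: -as when the stem ends in a voiceless consonant (*mogufih*, *ugas*, *orak*); -uf when the stem ends in a voiced consonant (*geleg*, *tokpob*); -gem when the stem ends in a vowel (*wuti*, *soju*).
The final sound of *gikges* is /s/, which is a voiceless consonant, so the suffix is -as, giving *gikgesas*.
*ob*: final sound = /b/, a voiced consonant → -uf → *obuf*.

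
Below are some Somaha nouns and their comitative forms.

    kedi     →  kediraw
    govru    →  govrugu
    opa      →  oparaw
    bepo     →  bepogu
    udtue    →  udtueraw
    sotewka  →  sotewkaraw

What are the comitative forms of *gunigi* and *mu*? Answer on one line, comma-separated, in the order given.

Looking at the last vowel of each stem: -gu when the last vowel of the stem is a rounded vowel (*govru*, *bepo*); -raw when the last vowel of the stem is an unrounded vowel (*kedi*, *opa*, *udtue*, *sotewka*).
*gunigi* — last vowel /i/ (an unrounded vowel) → -raw → *gunigiraw*.
Since the last vowel of *mu* is /u/ (a rounded vowel), it takes -gu, giving *mugu*.

gunigiraw, mugu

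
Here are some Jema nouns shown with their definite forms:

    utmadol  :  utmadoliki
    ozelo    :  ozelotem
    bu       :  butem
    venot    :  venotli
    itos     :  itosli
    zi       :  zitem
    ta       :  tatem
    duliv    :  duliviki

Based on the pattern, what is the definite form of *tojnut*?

Looking at the final sound of each stem: -li when the stem ends in a voiceless consonant (*venot*, *itos*); -iki when the stem ends in a voiced consonant (*utmadol*, *duliv*); -tem when the stem ends in a vowel (*ozelo*, *bu*, *zi*, *ta*).
The final sound of *tojnut* is /t/, which is a voiceless consonant, so the suffix is -li, giving *tojnutli*.

tojnutli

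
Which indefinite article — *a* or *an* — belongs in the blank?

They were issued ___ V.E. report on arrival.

The indefinite article is chosen by the initial *sound* of the following word, not its spelling.
The initialism *V.E.* is read letter by letter; the first letter, V, is pronounced /viː/, which begins with a consonant sound.
So the article is *a*: They were issued a V.E. report on arrival.

a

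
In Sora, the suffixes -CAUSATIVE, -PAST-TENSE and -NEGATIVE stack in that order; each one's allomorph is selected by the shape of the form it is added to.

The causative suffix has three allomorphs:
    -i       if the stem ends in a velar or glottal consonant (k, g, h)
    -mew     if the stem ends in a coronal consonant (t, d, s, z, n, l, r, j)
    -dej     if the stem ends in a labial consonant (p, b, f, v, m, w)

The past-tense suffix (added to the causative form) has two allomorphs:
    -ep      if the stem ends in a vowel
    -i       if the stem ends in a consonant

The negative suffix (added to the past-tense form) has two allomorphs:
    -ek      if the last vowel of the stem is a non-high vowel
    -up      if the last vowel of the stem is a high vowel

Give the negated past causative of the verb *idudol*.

*idudol*: final consonant = /l/, coronal → -mew → *idudolmew*.
The causative form *idudolmew* — final sound /w/ (a consonant) → -i → *idudolmewi*.
Since the last vowel of the past-tense form *idudolmewi* is /i/ (a high vowel), it takes -up, giving *idudolmewiup*.

idudolmewiup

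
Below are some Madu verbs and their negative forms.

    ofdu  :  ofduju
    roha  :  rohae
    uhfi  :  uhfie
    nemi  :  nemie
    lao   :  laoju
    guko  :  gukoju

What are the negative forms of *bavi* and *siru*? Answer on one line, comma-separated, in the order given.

bavie, siruju

The suffix is conditioned by the last vowel: -ju when the last vowel of the stem is a rounded vowel (*ofdu*, *lao*, *guko*); -e when the last vowel of the stem is an unrounded vowel (*roha*, *uhfi*, *nemi*).
*bavi*: last vowel = /i/, an unrounded vowel → -e → *bavie*.
*siru*: last vowel = /u/, a rounded vowel → -ju → *siruju*.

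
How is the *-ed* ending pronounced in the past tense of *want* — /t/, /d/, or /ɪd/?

/ɪd/

The stem *want* ends in /t/ or /d/.
The -ed suffix is realized as /ɪd/ after /t, d/; as /t/ after other voiceless consonants; and as /d/ after other voiced sounds.
So -ed on *want* is pronounced /ɪd/.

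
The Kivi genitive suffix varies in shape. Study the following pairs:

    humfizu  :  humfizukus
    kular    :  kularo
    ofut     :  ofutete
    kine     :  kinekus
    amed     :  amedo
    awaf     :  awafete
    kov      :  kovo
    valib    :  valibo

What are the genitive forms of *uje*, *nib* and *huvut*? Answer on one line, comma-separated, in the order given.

ujekus, nibo, huvutete

Looking at the final sound of each stem: -ete when the stem ends in a voiceless consonant (*ofut*, *awaf*); -o when the stem ends in a voiced consonant (*kular*, *amed*, *kov*, *valib*); -kus when the stem ends in a vowel (*humfizu*, *kine*).
Since the final sound of *uje* is /e/ (a vowel), it takes -kus, giving *ujekus*.
*nib* — final sound /b/ (a voiced consonant) → -o → *nibo*.
*huvut*: final sound = /t/, a voiceless consonant → -ete → *huvutete*.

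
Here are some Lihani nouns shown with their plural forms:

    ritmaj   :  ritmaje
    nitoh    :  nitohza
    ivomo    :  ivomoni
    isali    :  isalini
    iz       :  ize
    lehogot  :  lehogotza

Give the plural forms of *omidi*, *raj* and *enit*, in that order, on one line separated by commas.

The alternation tracks the final sound of the stem — -za when the stem ends in a voiceless consonant (*nitoh*, *lehogot*); -e when the stem ends in a voiced consonant (*ritmaj*, *iz*); -ni when the stem ends in a vowel (*ivomo*, *isali*).
The final sound of *omidi* is /i/, which is a vowel, so the suffix is -ni, giving *omidini*.
*raj* — final sound /j/ (a voiced consonant) → -e → *raje*.
Since the final sound of *enit* is /t/ (a voiceless consonant), it takes -za, giving *enitza*.

omidini, raje, enitza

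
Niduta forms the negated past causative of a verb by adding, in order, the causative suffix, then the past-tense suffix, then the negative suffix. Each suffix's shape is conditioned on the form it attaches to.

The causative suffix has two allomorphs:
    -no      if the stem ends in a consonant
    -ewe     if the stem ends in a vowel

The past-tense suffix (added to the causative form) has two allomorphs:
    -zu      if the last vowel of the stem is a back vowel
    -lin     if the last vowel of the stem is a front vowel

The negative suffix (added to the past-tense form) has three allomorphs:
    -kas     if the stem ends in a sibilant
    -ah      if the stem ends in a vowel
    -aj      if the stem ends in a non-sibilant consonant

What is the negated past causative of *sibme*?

Since the final sound of *sibme* is /e/ (a vowel), it takes -ewe, giving *sibmeewe*.
The causative form *sibmeewe* — last vowel /e/ (a front vowel) → -lin → *sibmeewelin*.
The past-tense form *sibmeewelin* — final sound /n/ (a non-sibilant consonant) → -aj → *sibmeewelinaj*.

sibmeewelinaj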